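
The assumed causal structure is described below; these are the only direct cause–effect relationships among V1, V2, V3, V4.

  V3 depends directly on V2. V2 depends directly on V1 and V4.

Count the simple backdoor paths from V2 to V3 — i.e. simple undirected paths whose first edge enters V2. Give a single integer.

0

A backdoor path from V2 to V3 is any simple undirected path whose first edge points into V2 (i.e. leaves V2 via a parent).
Parents of V2: {V1, V4}.
No simple path from any parent of V2 reaches V3 without revisiting V2, so there are no backdoor paths.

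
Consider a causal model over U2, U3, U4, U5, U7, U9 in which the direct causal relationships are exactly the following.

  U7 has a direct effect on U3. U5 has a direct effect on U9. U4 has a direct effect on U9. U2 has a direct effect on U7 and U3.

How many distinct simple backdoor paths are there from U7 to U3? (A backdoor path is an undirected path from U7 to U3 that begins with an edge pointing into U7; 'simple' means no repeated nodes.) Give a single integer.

A backdoor path from U7 to U3 is any simple undirected path whose first edge points into U7 (i.e. leaves U7 via a parent).
Parents of U7: {U2}.
Enumerating:
  P1: U7 <- U2 -> U3
That exhausts the simple backdoor paths. Count: 1.

1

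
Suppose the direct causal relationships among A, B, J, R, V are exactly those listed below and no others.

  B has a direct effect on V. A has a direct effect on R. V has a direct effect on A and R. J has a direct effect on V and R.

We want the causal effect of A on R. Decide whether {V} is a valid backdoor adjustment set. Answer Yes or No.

Yes

Backdoor paths from A to R (paths whose first edge points into A):
  P1: A <- V <- J -> R
  P2: A <- V -> R
Condition 1 (no descendant of A in the set): holds — descendants of A are {R}; none are in {V}.
Condition 2 (every backdoor path blocked by {V}):
  P1: blocked at chain node V ∈ conditioning set.
  P2: blocked at fork node V ∈ conditioning set.
{V} satisfies the backdoor criterion.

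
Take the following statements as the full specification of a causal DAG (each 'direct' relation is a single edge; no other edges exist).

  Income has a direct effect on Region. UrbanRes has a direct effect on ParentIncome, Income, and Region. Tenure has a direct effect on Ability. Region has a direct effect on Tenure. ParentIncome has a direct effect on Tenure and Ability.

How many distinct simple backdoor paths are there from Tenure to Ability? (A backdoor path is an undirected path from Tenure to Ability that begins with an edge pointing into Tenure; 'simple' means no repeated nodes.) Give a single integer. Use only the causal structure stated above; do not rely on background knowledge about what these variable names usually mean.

A backdoor path from Tenure to Ability is any simple undirected path whose first edge points into Tenure (i.e. leaves Tenure via a parent).
Parents of Tenure: {ParentIncome, Region}.
Enumerating:
  P1: Tenure <- ParentIncome -> Ability
  P2: Tenure <- Region <- UrbanRes -> ParentIncome -> Ability
  P3: Tenure <- Region <- Income <- UrbanRes -> ParentIncome -> Ability
That exhausts the simple backdoor paths. Count: 3.

3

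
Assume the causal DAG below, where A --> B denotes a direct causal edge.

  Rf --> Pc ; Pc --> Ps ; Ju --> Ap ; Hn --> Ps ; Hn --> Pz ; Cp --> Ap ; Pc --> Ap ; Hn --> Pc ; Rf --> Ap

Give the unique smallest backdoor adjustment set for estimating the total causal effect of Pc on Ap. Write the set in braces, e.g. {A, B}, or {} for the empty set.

Variables eligible for adjustment (non-descendants of Pc, excluding Pc and Ap): {Cp, Hn, Ju, Pz, Rf}.
Backdoor paths from Pc to Ap:
  P1: Pc <- Rf -> Ap
The empty set is not sufficient: P1 (Pc <- Rf -> Ap) has no collider blocking it and no conditioned non-collider, so it is open.
Try {Rf}:
  P1: blocked at fork node Rf ∈ conditioning set.
{Rf} contains no descendant of Pc and blocks every backdoor path.
No other singleton works — e.g. {Ju} leaves P1 open — so {Rf} is the unique smallest valid adjustment set.

{Rf}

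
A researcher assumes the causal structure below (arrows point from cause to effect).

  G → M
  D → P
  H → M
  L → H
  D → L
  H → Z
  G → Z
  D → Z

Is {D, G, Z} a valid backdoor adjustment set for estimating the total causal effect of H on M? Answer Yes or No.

No

Backdoor paths from H to M (paths whose first edge points into H):
  P1: H <- L <- D -> Z <- G -> M
Condition 1 (no descendant of H in the set): FAILS — Z is a descendant of H.
Condition 2 (every backdoor path blocked by {D, G, Z}):
  P1: blocked at fork node D ∈ conditioning set.
{D, G, Z} does not satisfy the backdoor criterion.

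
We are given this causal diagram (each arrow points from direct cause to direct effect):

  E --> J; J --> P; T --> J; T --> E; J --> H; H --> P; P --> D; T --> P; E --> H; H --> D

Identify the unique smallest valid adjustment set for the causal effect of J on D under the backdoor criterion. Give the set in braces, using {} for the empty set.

{E, T}

Variables eligible for adjustment (non-descendants of J, excluding J and D): {E, T}.
Backdoor paths from J to D:
  P1: J <- T -> E -> H -> P -> D
  P2: J <- T -> E -> H -> D
  P3: J <- T -> P <- H -> D
  P4: J <- T -> P -> D
  P5: J <- E <- T -> P <- H -> D
  P6: J <- E <- T -> P -> D
  P7: J <- E -> H -> P -> D
  P8: J <- E -> H -> D
The empty set is not sufficient: P1 (J <- T -> E -> H -> P -> D) has no collider blocking it and no conditioned non-collider, so it is open.
Try {E, T}:
  P1: blocked at fork node T ∈ conditioning set.
  P2: blocked at fork node T ∈ conditioning set.
  P3: blocked at fork node T ∈ conditioning set.
  P4: blocked at fork node T ∈ conditioning set.
  P5: blocked at chain node E ∈ conditioning set.
  P6: blocked at chain node E ∈ conditioning set.
  P7: blocked at fork node E ∈ conditioning set.
  P8: blocked at fork node E ∈ conditioning set.
{E, T} contains no descendant of J and blocks every backdoor path.
Every element of {E, T} is needed (dropping E leaves P7 open; dropping T leaves P4 open), so no proper subset is valid.
Among all size-2 subsets of the eligible variables, only {E, T} blocks every backdoor path, so it is the unique smallest valid adjustment set.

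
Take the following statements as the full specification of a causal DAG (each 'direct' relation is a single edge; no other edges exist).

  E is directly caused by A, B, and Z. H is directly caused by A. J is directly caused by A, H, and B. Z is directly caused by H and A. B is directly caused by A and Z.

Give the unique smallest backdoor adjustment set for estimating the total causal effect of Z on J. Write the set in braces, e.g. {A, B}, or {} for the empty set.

Variables eligible for adjustment (non-descendants of Z, excluding Z and J): {A, H}.
Backdoor paths from Z to J:
  P1: Z <- A -> H -> J
  P2: Z <- A -> B -> J
  P3: Z <- A -> E <- B -> J
  P4: Z <- A -> J
  P5: Z <- H <- A -> B -> J
  P6: Z <- H <- A -> E <- B -> J
  P7: Z <- H <- A -> J
  P8: Z <- H -> J
The empty set is not sufficient: P1 (Z <- A -> H -> J) has no collider blocking it and no conditioned non-collider, so it is open.
Try {A, H}:
  P1: blocked at fork node A ∈ conditioning set.
  P2: blocked at fork node A ∈ conditioning set.
  P3: blocked at fork node A ∈ conditioning set.
  P4: blocked at fork node A ∈ conditioning set.
  P5: blocked at chain node H ∈ conditioning set.
  P6: blocked at chain node H ∈ conditioning set.
  P7: blocked at chain node H ∈ conditioning set.
  P8: blocked at fork node H ∈ conditioning set.
{A, H} contains no descendant of Z and blocks every backdoor path.
Every element of {A, H} is needed (dropping A leaves P2 open; dropping H leaves P8 open), so no proper subset is valid.
Among all size-2 subsets of the eligible variables, only {A, H} blocks every backdoor path, so it is the unique smallest valid adjustment set.

{A, H}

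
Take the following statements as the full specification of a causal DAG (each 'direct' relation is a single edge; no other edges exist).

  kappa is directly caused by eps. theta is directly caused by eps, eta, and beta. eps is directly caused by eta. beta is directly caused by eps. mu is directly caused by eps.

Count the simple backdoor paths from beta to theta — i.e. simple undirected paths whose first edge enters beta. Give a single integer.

2

A backdoor path from beta to theta is any simple undirected path whose first edge points into beta (i.e. leaves beta via a parent).
Parents of beta: {eps}.
Enumerating:
  P1: beta <- eps <- eta -> theta
  P2: beta <- eps -> theta
That exhausts the simple backdoor paths. Count: 2.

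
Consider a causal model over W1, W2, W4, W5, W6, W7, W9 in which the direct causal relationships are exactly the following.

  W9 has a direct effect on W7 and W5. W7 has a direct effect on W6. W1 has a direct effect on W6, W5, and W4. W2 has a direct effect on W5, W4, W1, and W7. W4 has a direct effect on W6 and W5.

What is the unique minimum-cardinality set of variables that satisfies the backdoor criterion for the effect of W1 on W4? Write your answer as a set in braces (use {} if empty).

Variables eligible for adjustment (non-descendants of W1, excluding W1 and W4): {W2, W7, W9}.
Backdoor paths from W1 to W4:
  P1: W1 <- W2 -> W7 <- W9 -> W5 <- W4
  P2: W1 <- W2 -> W7 -> W6 <- W4
  P3: W1 <- W2 -> W4
  P4: W1 <- W2 -> W5 <- W9 -> W7 -> W6 <- W4
  P5: W1 <- W2 -> W5 <- W4
The empty set is not sufficient: P3 (W1 <- W2 -> W4) has no collider blocking it and no conditioned non-collider, so it is open.
Try {W2}:
  P1: blocked at fork node W2 ∈ conditioning set.
  P2: blocked at fork node W2 ∈ conditioning set.
  P3: blocked at fork node W2 ∈ conditioning set.
  P4: blocked at fork node W2 ∈ conditioning set.
  P5: blocked at fork node W2 ∈ conditioning set.
{W2} contains no descendant of W1 and blocks every backdoor path.
No other singleton works — e.g. {W9} leaves P3 open — so {W2} is the unique smallest valid adjustment set.

{W2}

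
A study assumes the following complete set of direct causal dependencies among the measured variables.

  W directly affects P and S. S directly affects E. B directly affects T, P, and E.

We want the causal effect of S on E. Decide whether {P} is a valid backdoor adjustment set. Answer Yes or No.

Backdoor paths from S to E (paths whose first edge points into S):
  P1: S <- W -> P <- B -> E
Condition 1 (no descendant of S in the set): holds — descendants of S are {E}; none are in {P}.
Condition 2 (every backdoor path blocked by {P}):
  P1: open — collider(s) P are conditioned on (or have a conditioned descendant) and no non-collider on the path is in the set.
{P} does not satisfy the backdoor criterion.

No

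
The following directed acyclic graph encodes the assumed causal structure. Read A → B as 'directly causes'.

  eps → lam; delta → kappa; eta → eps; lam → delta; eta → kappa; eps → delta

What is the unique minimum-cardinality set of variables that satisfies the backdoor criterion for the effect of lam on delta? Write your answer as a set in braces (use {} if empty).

{eps}

Variables eligible for adjustment (non-descendants of lam, excluding lam and delta): {eps, eta}.
Backdoor paths from lam to delta:
  P1: lam <- eps <- eta -> kappa <- delta
  P2: lam <- eps -> delta
The empty set is not sufficient: P2 (lam <- eps -> delta) has no collider blocking it and no conditioned non-collider, so it is open.
Try {eps}:
  P1: blocked at chain node eps ∈ conditioning set.
  P2: blocked at fork node eps ∈ conditioning set.
{eps} contains no descendant of lam and blocks every backdoor path.
No other singleton works — e.g. {eta} leaves P2 open — so {eps} is the unique smallest valid adjustment set.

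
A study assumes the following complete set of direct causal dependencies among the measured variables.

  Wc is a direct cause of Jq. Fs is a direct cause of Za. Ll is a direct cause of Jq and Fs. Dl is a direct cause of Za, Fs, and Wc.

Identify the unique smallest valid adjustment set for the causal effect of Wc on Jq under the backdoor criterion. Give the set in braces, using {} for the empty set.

Variables eligible for adjustment (non-descendants of Wc, excluding Wc and Jq): {Dl, Fs, Ll, Za}.
Backdoor paths from Wc to Jq:
  P1: Wc <- Dl -> Fs <- Ll -> Jq
  P2: Wc <- Dl -> Za <- Fs <- Ll -> Jq
Each backdoor path contains an unconditioned collider, so every path is already blocked with the empty conditioning set:
  P1: blocked at collider Fs (neither it nor any descendant is in the conditioning set).
  P2: blocked at collider Za (neither it nor any descendant is in the conditioning set).
The empty set is therefore the unique smallest valid set.

{}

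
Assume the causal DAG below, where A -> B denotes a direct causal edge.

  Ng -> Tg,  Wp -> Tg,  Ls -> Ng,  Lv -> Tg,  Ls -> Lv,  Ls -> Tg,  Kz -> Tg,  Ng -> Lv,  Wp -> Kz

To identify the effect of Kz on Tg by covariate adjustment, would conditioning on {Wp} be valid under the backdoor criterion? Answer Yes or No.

Yes

Backdoor paths from Kz to Tg (paths whose first edge points into Kz):
  P1: Kz <- Wp -> Tg
Condition 1 (no descendant of Kz in the set): holds — descendants of Kz are {Tg}; none are in {Wp}.
Condition 2 (every backdoor path blocked by {Wp}):
  P1: blocked at fork node Wp ∈ conditioning set.
{Wp} satisfies the backdoor criterion.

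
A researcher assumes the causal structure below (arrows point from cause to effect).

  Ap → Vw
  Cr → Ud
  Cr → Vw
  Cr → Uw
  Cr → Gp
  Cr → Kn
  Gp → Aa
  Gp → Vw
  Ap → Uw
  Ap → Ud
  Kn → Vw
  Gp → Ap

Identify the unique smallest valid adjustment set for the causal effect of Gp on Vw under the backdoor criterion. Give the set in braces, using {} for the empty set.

Variables eligible for adjustment (non-descendants of Gp, excluding Gp and Vw): {Cr, Kn}.
Backdoor paths from Gp to Vw:
  P1: Gp <- Cr -> Kn -> Vw
  P2: Gp <- Cr -> Vw
  P3: Gp <- Cr -> Uw <- Ap -> Vw
  P4: Gp <- Cr -> Ud <- Ap -> Vw
The empty set is not sufficient: P1 (Gp <- Cr -> Kn -> Vw) has no collider blocking it and no conditioned non-collider, so it is open.
Try {Cr}:
  P1: blocked at fork node Cr ∈ conditioning set.
  P2: blocked at fork node Cr ∈ conditioning set.
  P3: blocked at fork node Cr ∈ conditioning set.
  P4: blocked at fork node Cr ∈ conditioning set.
{Cr} contains no descendant of Gp and blocks every backdoor path.
No other singleton works — e.g. {Kn} leaves P2 open — so {Cr} is the unique smallest valid adjustment set.

{Cr}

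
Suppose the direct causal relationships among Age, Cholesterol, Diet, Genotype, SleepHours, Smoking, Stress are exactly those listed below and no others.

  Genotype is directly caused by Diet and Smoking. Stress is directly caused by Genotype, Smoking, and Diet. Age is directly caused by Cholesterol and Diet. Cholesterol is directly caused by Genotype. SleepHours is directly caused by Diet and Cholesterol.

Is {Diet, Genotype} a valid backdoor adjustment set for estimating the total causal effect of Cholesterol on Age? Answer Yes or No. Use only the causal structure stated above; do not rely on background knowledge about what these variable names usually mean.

Yes

Backdoor paths from Cholesterol to Age (paths whose first edge points into Cholesterol):
  P1: Cholesterol <- Genotype <- Smoking -> Stress <- Diet -> Age
  P2: Cholesterol <- Genotype <- Diet -> Age
  P3: Cholesterol <- Genotype -> Stress <- Diet -> Age
Condition 1 (no descendant of Cholesterol in the set): holds — descendants of Cholesterol are {Age, SleepHours}; none are in {Diet, Genotype}.
Condition 2 (every backdoor path blocked by {Diet, Genotype}):
  P1: blocked at chain node Genotype ∈ conditioning set.
  P2: blocked at chain node Genotype ∈ conditioning set.
  P3: blocked at fork node Genotype ∈ conditioning set.
{Diet, Genotype} satisfies the backdoor criterion.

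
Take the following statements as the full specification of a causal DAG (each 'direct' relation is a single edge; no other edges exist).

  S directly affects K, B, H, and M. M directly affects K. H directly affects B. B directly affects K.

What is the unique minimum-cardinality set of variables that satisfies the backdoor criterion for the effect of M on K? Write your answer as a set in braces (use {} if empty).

{S}

Variables eligible for adjustment (non-descendants of M, excluding M and K): {B, H, S}.
Backdoor paths from M to K:
  P1: M <- S -> H -> B -> K
  P2: M <- S -> B -> K
  P3: M <- S -> K
The empty set is not sufficient: P1 (M <- S -> H -> B -> K) has no collider blocking it and no conditioned non-collider, so it is open.
Try {S}:
  P1: blocked at fork node S ∈ conditioning set.
  P2: blocked at fork node S ∈ conditioning set.
  P3: blocked at fork node S ∈ conditioning set.
{S} contains no descendant of M and blocks every backdoor path.
No other singleton works — e.g. {H} leaves P2 open — so {S} is the unique smallest valid adjustment set.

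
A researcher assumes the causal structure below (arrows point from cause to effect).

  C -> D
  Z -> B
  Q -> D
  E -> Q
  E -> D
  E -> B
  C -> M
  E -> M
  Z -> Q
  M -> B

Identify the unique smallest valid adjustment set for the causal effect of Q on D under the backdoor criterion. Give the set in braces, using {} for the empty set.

Variables eligible for adjustment (non-descendants of Q, excluding Q and D): {B, C, E, M, Z}.
Backdoor paths from Q to D:
  P1: Q <- Z -> B <- E -> M <- C -> D
  P2: Q <- Z -> B <- E -> D
  P3: Q <- Z -> B <- M <- E -> D
  P4: Q <- Z -> B <- M <- C -> D
  P5: Q <- E -> M <- C -> D
  P6: Q <- E -> B <- M <- C -> D
  P7: Q <- E -> D
The empty set is not sufficient: P7 (Q <- E -> D) has no collider blocking it and no conditioned non-collider, so it is open.
Try {E}:
  P1: blocked at collider B (neither it nor any descendant is in the conditioning set).
  P2: blocked at collider B (neither it nor any descendant is in the conditioning set).
  P3: blocked at collider B (neither it nor any descendant is in the conditioning set).
  P4: blocked at collider B (neither it nor any descendant is in the conditioning set).
  P5: blocked at fork node E ∈ conditioning set.
  P6: blocked at fork node E ∈ conditioning set.
  P7: blocked at fork node E ∈ conditioning set.
{E} contains no descendant of Q and blocks every backdoor path.
No other singleton works — e.g. {Z} leaves P7 open — so {E} is the unique smallest valid adjustment set.

{E}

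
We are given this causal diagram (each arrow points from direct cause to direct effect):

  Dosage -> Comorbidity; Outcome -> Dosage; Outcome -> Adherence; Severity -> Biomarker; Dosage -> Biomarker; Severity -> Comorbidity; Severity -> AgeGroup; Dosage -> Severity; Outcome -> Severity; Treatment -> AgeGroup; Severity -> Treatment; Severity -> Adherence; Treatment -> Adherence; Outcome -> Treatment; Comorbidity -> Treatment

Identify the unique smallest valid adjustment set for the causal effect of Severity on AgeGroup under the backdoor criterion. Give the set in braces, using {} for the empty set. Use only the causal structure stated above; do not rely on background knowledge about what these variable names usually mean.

Variables eligible for adjustment (non-descendants of Severity, excluding Severity and AgeGroup): {Dosage, Outcome}.
Backdoor paths from Severity to AgeGroup:
  P1: Severity <- Outcome -> Dosage -> Comorbidity -> Treatment -> AgeGroup
  P2: Severity <- Outcome -> Treatment -> AgeGroup
  P3: Severity <- Outcome -> Adherence <- Treatment -> AgeGroup
  P4: Severity <- Dosage <- Outcome -> Treatment -> AgeGroup
  P5: Severity <- Dosage <- Outcome -> Adherence <- Treatment -> AgeGroup
  P6: Severity <- Dosage -> Comorbidity -> Treatment -> AgeGroup
The empty set is not sufficient: P1 (Severity <- Outcome -> Dosage -> Comorbidity -> Treatment -> AgeGroup) has no collider blocking it and no conditioned non-collider, so it is open.
Try {Dosage, Outcome}:
  P1: blocked at fork node Outcome ∈ conditioning set.
  P2: blocked at fork node Outcome ∈ conditioning set.
  P3: blocked at fork node Outcome ∈ conditioning set.
  P4: blocked at chain node Dosage ∈ conditioning set.
  P5: blocked at chain node Dosage ∈ conditioning set.
  P6: blocked at fork node Dosage ∈ conditioning set.
{Dosage, Outcome} contains no descendant of Severity and blocks every backdoor path.
Every element of {Dosage, Outcome} is needed (dropping Dosage leaves P6 open; dropping Outcome leaves P2 open), so no proper subset is valid.
Among all size-2 subsets of the eligible variables, only {Dosage, Outcome} blocks every backdoor path, so it is the unique smallest valid adjustment set.

{Dosage, Outcome}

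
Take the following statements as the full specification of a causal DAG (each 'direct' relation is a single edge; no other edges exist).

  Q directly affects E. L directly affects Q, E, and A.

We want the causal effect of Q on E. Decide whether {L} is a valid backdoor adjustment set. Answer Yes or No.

Backdoor paths from Q to E (paths whose first edge points into Q):
  P1: Q <- L -> E
Condition 1 (no descendant of Q in the set): holds — descendants of Q are {E}; none are in {L}.
Condition 2 (every backdoor path blocked by {L}):
  P1: blocked at fork node L ∈ conditioning set.
{L} satisfies the backdoor criterion.

Yes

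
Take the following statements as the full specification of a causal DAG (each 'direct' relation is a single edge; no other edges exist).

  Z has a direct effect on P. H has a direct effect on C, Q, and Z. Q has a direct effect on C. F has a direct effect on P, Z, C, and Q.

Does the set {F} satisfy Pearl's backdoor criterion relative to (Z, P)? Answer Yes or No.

Yes

Backdoor paths from Z to P (paths whose first edge points into Z):
  P1: Z <- H -> Q <- F -> P
  P2: Z <- H -> Q -> C <- F -> P
  P3: Z <- H -> C <- F -> P
  P4: Z <- H -> C <- Q <- F -> P
  P5: Z <- F -> P
Condition 1 (no descendant of Z in the set): holds — descendants of Z are {P}; none are in {F}.
Condition 2 (every backdoor path blocked by {F}):
  P1: blocked at collider Q (neither it nor any descendant is in the conditioning set).
  P2: blocked at collider C (neither it nor any descendant is in the conditioning set).
  P3: blocked at collider C (neither it nor any descendant is in the conditioning set).
  P4: blocked at collider C (neither it nor any descendant is in the conditioning set).
  P5: blocked at fork node F ∈ conditioning set.
{F} satisfies the backdoor criterion.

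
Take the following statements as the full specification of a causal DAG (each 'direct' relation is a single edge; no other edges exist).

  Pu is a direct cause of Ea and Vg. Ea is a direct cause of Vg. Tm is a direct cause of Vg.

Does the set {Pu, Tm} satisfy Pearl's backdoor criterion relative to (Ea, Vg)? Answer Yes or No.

Yes

Backdoor paths from Ea to Vg (paths whose first edge points into Ea):
  P1: Ea <- Pu -> Vg
Condition 1 (no descendant of Ea in the set): holds — descendants of Ea are {Vg}; none are in {Pu, Tm}.
Condition 2 (every backdoor path blocked by {Pu, Tm}):
  P1: blocked at fork node Pu ∈ conditioning set.
{Pu, Tm} satisfies the backdoor criterion.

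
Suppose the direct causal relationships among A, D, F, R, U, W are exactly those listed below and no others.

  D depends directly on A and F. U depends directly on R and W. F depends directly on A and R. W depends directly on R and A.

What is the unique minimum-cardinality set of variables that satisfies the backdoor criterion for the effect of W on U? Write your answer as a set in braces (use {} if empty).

{R}

Variables eligible for adjustment (non-descendants of W, excluding W and U): {A, D, F, R}.
Backdoor paths from W to U:
  P1: W <- A -> F <- R -> U
  P2: W <- A -> D <- F <- R -> U
  P3: W <- R -> U
The empty set is not sufficient: P3 (W <- R -> U) has no collider blocking it and no conditioned non-collider, so it is open.
Try {R}:
  P1: blocked at collider F (neither it nor any descendant is in the conditioning set).
  P2: blocked at collider D (neither it nor any descendant is in the conditioning set).
  P3: blocked at fork node R ∈ conditioning set.
{R} contains no descendant of W and blocks every backdoor path.
No other singleton works — e.g. {A} leaves P3 open — so {R} is the unique smallest valid adjustment set.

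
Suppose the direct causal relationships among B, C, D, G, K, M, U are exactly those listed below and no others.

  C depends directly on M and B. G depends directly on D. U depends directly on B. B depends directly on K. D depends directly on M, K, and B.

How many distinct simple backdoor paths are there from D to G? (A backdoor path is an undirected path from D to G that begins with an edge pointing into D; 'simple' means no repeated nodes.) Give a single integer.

A backdoor path from D to G is any simple undirected path whose first edge points into D (i.e. leaves D via a parent).
Parents of D: {B, K, M}.
No simple path from any parent of D reaches G without revisiting D, so there are no backdoor paths.

0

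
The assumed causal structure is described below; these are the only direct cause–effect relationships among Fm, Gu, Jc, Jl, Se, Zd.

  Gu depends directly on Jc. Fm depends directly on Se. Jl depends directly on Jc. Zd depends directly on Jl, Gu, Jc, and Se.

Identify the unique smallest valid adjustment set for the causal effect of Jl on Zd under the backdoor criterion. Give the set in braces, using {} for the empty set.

Variables eligible for adjustment (non-descendants of Jl, excluding Jl and Zd): {Fm, Gu, Jc, Se}.
Backdoor paths from Jl to Zd:
  P1: Jl <- Jc -> Gu -> Zd
  P2: Jl <- Jc -> Zd
The empty set is not sufficient: P1 (Jl <- Jc -> Gu -> Zd) has no collider blocking it and no conditioned non-collider, so it is open.
Try {Jc}:
  P1: blocked at fork node Jc ∈ conditioning set.
  P2: blocked at fork node Jc ∈ conditioning set.
{Jc} contains no descendant of Jl and blocks every backdoor path.
No other singleton works — e.g. {Se} leaves P1 open — so {Jc} is the unique smallest valid adjustment set.

{Jc}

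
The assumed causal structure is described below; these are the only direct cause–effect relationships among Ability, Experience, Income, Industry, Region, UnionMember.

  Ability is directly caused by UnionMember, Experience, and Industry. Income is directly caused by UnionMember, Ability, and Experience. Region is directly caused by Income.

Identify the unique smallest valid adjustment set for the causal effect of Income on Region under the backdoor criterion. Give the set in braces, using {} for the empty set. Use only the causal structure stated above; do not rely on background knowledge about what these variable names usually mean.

Variables eligible for adjustment (non-descendants of Income, excluding Income and Region): {Ability, Experience, Industry, UnionMember}.
Backdoor paths from Income to Region:
  (none)
With no backdoor paths the empty set already satisfies the criterion, and it is trivially minimal.

{}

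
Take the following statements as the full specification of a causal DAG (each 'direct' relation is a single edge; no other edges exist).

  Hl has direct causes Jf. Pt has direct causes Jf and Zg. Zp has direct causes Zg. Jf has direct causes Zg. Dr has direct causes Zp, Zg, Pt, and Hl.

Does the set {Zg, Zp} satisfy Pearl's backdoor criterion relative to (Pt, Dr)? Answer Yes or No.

No

Backdoor paths from Pt to Dr (paths whose first edge points into Pt):
  P1: Pt <- Zg -> Jf -> Hl -> Dr
  P2: Pt <- Zg -> Zp -> Dr
  P3: Pt <- Zg -> Dr
  P4: Pt <- Jf <- Zg -> Zp -> Dr
  P5: Pt <- Jf <- Zg -> Dr
  P6: Pt <- Jf -> Hl -> Dr
Condition 1 (no descendant of Pt in the set): holds — descendants of Pt are {Dr}; none are in {Zg, Zp}.
Condition 2 (every backdoor path blocked by {Zg, Zp}):
  P1: blocked at fork node Zg ∈ conditioning set.
  P2: blocked at fork node Zg ∈ conditioning set.
  P3: blocked at fork node Zg ∈ conditioning set.
  P4: blocked at fork node Zg ∈ conditioning set.
  P5: blocked at fork node Zg ∈ conditioning set.
  P6: open — no interior node is in the conditioning set.
{Zg, Zp} does not satisfy the backdoor criterion.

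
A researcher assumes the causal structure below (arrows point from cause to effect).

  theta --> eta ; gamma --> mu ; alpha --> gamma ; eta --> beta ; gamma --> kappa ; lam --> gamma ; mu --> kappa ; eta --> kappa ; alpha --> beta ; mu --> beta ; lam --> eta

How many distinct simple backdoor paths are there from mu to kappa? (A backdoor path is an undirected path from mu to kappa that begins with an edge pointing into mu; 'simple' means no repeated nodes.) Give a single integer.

3

A backdoor path from mu to kappa is any simple undirected path whose first edge points into mu (i.e. leaves mu via a parent).
Parents of mu: {gamma}.
Enumerating:
  P1: mu <- gamma <- lam -> eta -> kappa
  P2: mu <- gamma <- alpha -> beta <- eta -> kappa
  P3: mu <- gamma -> kappa
That exhausts the simple backdoor paths. Count: 3.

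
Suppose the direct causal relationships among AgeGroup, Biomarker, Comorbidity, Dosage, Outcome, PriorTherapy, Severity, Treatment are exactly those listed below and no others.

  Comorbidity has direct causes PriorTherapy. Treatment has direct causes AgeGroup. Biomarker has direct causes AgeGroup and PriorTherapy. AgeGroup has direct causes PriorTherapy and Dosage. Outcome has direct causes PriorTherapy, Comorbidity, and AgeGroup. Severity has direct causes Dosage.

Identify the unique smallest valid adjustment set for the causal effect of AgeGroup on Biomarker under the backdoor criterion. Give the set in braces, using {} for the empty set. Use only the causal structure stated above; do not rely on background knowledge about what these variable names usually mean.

{PriorTherapy}

Variables eligible for adjustment (non-descendants of AgeGroup, excluding AgeGroup and Biomarker): {Comorbidity, Dosage, PriorTherapy, Severity}.
Backdoor paths from AgeGroup to Biomarker:
  P1: AgeGroup <- PriorTherapy -> Biomarker
The empty set is not sufficient: P1 (AgeGroup <- PriorTherapy -> Biomarker) has no collider blocking it and no conditioned non-collider, so it is open.
Try {PriorTherapy}:
  P1: blocked at fork node PriorTherapy ∈ conditioning set.
{PriorTherapy} contains no descendant of AgeGroup and blocks every backdoor path.
No other singleton works — e.g. {Dosage} leaves P1 open — so {PriorTherapy} is the unique smallest valid adjustment set.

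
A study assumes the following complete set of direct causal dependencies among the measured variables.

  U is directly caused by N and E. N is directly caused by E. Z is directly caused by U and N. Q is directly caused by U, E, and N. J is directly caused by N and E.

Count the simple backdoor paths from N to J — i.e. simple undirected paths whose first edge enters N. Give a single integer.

1

A backdoor path from N to J is any simple undirected path whose first edge points into N (i.e. leaves N via a parent).
Parents of N: {E}.
Enumerating:
  P1: N <- E -> J
That exhausts the simple backdoor paths. Count: 1.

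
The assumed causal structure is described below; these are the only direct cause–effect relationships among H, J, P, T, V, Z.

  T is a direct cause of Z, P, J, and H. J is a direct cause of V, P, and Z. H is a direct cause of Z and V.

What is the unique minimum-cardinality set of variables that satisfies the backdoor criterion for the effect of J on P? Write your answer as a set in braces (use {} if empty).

{T}

Variables eligible for adjustment (non-descendants of J, excluding J and P): {H, T}.
Backdoor paths from J to P:
  P1: J <- T -> P
The empty set is not sufficient: P1 (J <- T -> P) has no collider blocking it and no conditioned non-collider, so it is open.
Try {T}:
  P1: blocked at fork node T ∈ conditioning set.
{T} contains no descendant of J and blocks every backdoor path.
No other singleton works — e.g. {H} leaves P1 open — so {T} is the unique smallest valid adjustment set.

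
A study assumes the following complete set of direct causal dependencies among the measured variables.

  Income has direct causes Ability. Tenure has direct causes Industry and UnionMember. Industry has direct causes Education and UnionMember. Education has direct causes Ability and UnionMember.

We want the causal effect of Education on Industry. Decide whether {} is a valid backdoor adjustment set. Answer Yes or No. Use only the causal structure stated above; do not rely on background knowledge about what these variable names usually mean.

No

Backdoor paths from Education to Industry (paths whose first edge points into Education):
  P1: Education <- UnionMember -> Industry
  P2: Education <- UnionMember -> Tenure <- Industry
Condition 1 (no descendant of Education in the set): holds — descendants of Education are {Industry, Tenure}; none are in {}.
Condition 2 (every backdoor path blocked by {}):
  P1: open — no interior node is in the conditioning set.
  P2: blocked at collider Tenure (neither it nor any descendant is in the conditioning set).
{} does not satisfy the backdoor criterion.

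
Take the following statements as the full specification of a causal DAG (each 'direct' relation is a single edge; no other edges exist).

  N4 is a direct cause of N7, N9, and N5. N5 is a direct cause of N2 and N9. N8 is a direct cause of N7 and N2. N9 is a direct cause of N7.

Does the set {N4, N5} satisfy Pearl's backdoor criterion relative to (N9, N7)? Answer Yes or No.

Backdoor paths from N9 to N7 (paths whose first edge points into N9):
  P1: N9 <- N4 -> N5 -> N2 <- N8 -> N7
  P2: N9 <- N4 -> N7
  P3: N9 <- N5 <- N4 -> N7
  P4: N9 <- N5 -> N2 <- N8 -> N7
Condition 1 (no descendant of N9 in the set): holds — descendants of N9 are {N7}; none are in {N4, N5}.
Condition 2 (every backdoor path blocked by {N4, N5}):
  P1: blocked at fork node N4 ∈ conditioning set.
  P2: blocked at fork node N4 ∈ conditioning set.
  P3: blocked at chain node N5 ∈ conditioning set.
  P4: blocked at fork node N5 ∈ conditioning set.
{N4, N5} satisfies the backdoor criterion.

Yes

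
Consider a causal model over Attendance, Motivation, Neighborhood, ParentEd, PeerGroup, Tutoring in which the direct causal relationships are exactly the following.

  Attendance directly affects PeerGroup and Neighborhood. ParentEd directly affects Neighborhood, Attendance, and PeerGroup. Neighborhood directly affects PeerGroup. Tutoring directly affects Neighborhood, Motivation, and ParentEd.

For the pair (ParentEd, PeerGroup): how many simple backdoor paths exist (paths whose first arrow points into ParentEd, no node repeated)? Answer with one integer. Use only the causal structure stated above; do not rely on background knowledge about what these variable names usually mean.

2

A backdoor path from ParentEd to PeerGroup is any simple undirected path whose first edge points into ParentEd (i.e. leaves ParentEd via a parent).
Parents of ParentEd: {Tutoring}.
Enumerating:
  P1: ParentEd <- Tutoring -> Neighborhood <- Attendance -> PeerGroup
  P2: ParentEd <- Tutoring -> Neighborhood -> PeerGroup
That exhausts the simple backdoor paths. Count: 2.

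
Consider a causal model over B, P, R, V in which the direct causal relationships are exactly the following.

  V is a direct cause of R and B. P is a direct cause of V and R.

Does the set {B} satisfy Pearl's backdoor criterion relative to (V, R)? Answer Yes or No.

Backdoor paths from V to R (paths whose first edge points into V):
  P1: V <- P -> R
Condition 1 (no descendant of V in the set): FAILS — B is a descendant of V.
Condition 2 (every backdoor path blocked by {B}):
  P1: open — no interior node is in the conditioning set.
{B} does not satisfy the backdoor criterion.

No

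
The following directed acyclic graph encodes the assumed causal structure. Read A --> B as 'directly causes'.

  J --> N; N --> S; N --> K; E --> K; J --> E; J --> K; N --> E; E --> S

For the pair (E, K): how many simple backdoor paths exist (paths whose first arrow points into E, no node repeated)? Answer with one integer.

A backdoor path from E to K is any simple undirected path whose first edge points into E (i.e. leaves E via a parent).
Parents of E: {J, N}.
Enumerating:
  P1: E <- J -> N -> K
  P2: E <- J -> K
  P3: E <- N <- J -> K
  P4: E <- N -> K
That exhausts the simple backdoor paths. Count: 4.

4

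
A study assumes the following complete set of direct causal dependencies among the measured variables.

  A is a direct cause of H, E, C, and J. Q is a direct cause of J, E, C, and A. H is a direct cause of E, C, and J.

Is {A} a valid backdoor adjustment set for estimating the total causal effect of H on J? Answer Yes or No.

Yes

Backdoor paths from H to J (paths whose first edge points into H):
  P1: H <- A <- Q -> J
  P2: H <- A -> C <- Q -> J
  P3: H <- A -> E <- Q -> J
  P4: H <- A -> J
Condition 1 (no descendant of H in the set): holds — descendants of H are {C, E, J}; none are in {A}.
Condition 2 (every backdoor path blocked by {A}):
  P1: blocked at chain node A ∈ conditioning set.
  P2: blocked at fork node A ∈ conditioning set.
  P3: blocked at fork node A ∈ conditioning set.
  P4: blocked at fork node A ∈ conditioning set.
{A} satisfies the backdoor criterion.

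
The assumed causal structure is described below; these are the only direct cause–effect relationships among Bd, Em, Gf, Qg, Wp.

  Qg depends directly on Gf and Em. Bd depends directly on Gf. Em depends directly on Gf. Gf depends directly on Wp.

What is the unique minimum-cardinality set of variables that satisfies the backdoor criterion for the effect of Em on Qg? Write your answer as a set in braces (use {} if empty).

{Gf}

Variables eligible for adjustment (non-descendants of Em, excluding Em and Qg): {Bd, Gf, Wp}.
Backdoor paths from Em to Qg:
  P1: Em <- Gf -> Qg
The empty set is not sufficient: P1 (Em <- Gf -> Qg) has no collider blocking it and no conditioned non-collider, so it is open.
Try {Gf}:
  P1: blocked at fork node Gf ∈ conditioning set.
{Gf} contains no descendant of Em and blocks every backdoor path.
No other singleton works — e.g. {Wp} leaves P1 open — so {Gf} is the unique smallest valid adjustment set.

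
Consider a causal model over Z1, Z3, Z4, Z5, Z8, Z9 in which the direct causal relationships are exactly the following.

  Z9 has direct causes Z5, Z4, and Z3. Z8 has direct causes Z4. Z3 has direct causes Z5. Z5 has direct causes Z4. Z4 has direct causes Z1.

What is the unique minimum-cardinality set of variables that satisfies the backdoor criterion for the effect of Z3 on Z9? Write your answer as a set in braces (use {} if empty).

Variables eligible for adjustment (non-descendants of Z3, excluding Z3 and Z9): {Z1, Z4, Z5, Z8}.
Backdoor paths from Z3 to Z9:
  P1: Z3 <- Z5 <- Z4 -> Z9
  P2: Z3 <- Z5 -> Z9
The empty set is not sufficient: P1 (Z3 <- Z5 <- Z4 -> Z9) has no collider blocking it and no conditioned non-collider, so it is open.
Try {Z5}:
  P1: blocked at chain node Z5 ∈ conditioning set.
  P2: blocked at fork node Z5 ∈ conditioning set.
{Z5} contains no descendant of Z3 and blocks every backdoor path.
No other singleton works — e.g. {Z1} leaves P1 open — so {Z5} is the unique smallest valid adjustment set.

{Z5}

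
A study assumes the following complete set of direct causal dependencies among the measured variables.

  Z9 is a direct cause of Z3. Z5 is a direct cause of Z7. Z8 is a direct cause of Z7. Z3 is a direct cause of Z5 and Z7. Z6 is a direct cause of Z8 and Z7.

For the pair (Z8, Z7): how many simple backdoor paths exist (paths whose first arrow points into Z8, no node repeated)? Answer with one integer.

A backdoor path from Z8 to Z7 is any simple undirected path whose first edge points into Z8 (i.e. leaves Z8 via a parent).
Parents of Z8: {Z6}.
Enumerating:
  P1: Z8 <- Z6 -> Z7
That exhausts the simple backdoor paths. Count: 1.

1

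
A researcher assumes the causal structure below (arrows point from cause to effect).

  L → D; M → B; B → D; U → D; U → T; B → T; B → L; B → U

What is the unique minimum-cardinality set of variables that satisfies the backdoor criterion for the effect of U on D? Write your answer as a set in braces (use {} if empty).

{B}

Variables eligible for adjustment (non-descendants of U, excluding U and D): {B, L, M}.
Backdoor paths from U to D:
  P1: U <- B -> L -> D
  P2: U <- B -> D
The empty set is not sufficient: P1 (U <- B -> L -> D) has no collider blocking it and no conditioned non-collider, so it is open.
Try {B}:
  P1: blocked at fork node B ∈ conditioning set.
  P2: blocked at fork node B ∈ conditioning set.
{B} contains no descendant of U and blocks every backdoor path.
No other singleton works — e.g. {M} leaves P1 open — so {B} is the unique smallest valid adjustment set.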